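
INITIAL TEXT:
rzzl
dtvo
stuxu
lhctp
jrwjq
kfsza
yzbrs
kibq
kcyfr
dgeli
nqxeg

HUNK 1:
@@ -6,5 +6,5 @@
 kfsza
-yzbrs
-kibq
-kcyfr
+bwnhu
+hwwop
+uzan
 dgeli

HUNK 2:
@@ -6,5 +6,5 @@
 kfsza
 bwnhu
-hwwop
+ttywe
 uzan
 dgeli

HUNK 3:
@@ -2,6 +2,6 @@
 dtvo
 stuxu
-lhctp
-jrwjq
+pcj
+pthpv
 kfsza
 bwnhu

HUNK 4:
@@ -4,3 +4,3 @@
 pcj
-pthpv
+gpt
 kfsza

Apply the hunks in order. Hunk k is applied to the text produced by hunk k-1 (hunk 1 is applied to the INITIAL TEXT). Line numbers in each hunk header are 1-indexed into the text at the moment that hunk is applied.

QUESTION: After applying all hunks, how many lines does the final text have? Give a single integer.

Answer: 11

Derivation:
Hunk 1: at line 6 remove [yzbrs,kibq,kcyfr] add [bwnhu,hwwop,uzan] -> 11 lines: rzzl dtvo stuxu lhctp jrwjq kfsza bwnhu hwwop uzan dgeli nqxeg
Hunk 2: at line 6 remove [hwwop] add [ttywe] -> 11 lines: rzzl dtvo stuxu lhctp jrwjq kfsza bwnhu ttywe uzan dgeli nqxeg
Hunk 3: at line 2 remove [lhctp,jrwjq] add [pcj,pthpv] -> 11 lines: rzzl dtvo stuxu pcj pthpv kfsza bwnhu ttywe uzan dgeli nqxeg
Hunk 4: at line 4 remove [pthpv] add [gpt] -> 11 lines: rzzl dtvo stuxu pcj gpt kfsza bwnhu ttywe uzan dgeli nqxeg
Final line count: 11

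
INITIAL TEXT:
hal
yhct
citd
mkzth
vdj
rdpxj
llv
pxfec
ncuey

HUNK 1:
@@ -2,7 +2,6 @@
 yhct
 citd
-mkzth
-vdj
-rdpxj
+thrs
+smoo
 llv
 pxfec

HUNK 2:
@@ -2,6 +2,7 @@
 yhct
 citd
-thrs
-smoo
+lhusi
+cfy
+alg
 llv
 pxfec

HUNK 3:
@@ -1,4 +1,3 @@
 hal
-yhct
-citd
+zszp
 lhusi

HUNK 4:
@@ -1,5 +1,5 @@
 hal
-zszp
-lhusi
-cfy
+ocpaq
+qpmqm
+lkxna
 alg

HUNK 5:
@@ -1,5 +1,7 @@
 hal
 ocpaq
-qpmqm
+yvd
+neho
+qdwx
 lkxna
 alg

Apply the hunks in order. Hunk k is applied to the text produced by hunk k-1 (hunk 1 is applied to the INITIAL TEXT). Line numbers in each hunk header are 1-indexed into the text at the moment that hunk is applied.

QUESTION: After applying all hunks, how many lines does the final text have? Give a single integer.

Hunk 1: at line 2 remove [mkzth,vdj,rdpxj] add [thrs,smoo] -> 8 lines: hal yhct citd thrs smoo llv pxfec ncuey
Hunk 2: at line 2 remove [thrs,smoo] add [lhusi,cfy,alg] -> 9 lines: hal yhct citd lhusi cfy alg llv pxfec ncuey
Hunk 3: at line 1 remove [yhct,citd] add [zszp] -> 8 lines: hal zszp lhusi cfy alg llv pxfec ncuey
Hunk 4: at line 1 remove [zszp,lhusi,cfy] add [ocpaq,qpmqm,lkxna] -> 8 lines: hal ocpaq qpmqm lkxna alg llv pxfec ncuey
Hunk 5: at line 1 remove [qpmqm] add [yvd,neho,qdwx] -> 10 lines: hal ocpaq yvd neho qdwx lkxna alg llv pxfec ncuey
Final line count: 10

Answer: 10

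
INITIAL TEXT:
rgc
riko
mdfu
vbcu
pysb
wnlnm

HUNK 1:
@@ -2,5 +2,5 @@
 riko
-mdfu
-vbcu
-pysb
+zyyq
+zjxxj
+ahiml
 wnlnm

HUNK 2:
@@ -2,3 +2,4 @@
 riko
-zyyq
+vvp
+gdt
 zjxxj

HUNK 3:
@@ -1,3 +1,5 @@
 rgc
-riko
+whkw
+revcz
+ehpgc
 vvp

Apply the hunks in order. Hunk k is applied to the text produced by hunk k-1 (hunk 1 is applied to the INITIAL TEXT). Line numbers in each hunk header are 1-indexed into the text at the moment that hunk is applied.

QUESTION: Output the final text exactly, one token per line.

Answer: rgc
whkw
revcz
ehpgc
vvp
gdt
zjxxj
ahiml
wnlnm

Derivation:
Hunk 1: at line 2 remove [mdfu,vbcu,pysb] add [zyyq,zjxxj,ahiml] -> 6 lines: rgc riko zyyq zjxxj ahiml wnlnm
Hunk 2: at line 2 remove [zyyq] add [vvp,gdt] -> 7 lines: rgc riko vvp gdt zjxxj ahiml wnlnm
Hunk 3: at line 1 remove [riko] add [whkw,revcz,ehpgc] -> 9 lines: rgc whkw revcz ehpgc vvp gdt zjxxj ahiml wnlnm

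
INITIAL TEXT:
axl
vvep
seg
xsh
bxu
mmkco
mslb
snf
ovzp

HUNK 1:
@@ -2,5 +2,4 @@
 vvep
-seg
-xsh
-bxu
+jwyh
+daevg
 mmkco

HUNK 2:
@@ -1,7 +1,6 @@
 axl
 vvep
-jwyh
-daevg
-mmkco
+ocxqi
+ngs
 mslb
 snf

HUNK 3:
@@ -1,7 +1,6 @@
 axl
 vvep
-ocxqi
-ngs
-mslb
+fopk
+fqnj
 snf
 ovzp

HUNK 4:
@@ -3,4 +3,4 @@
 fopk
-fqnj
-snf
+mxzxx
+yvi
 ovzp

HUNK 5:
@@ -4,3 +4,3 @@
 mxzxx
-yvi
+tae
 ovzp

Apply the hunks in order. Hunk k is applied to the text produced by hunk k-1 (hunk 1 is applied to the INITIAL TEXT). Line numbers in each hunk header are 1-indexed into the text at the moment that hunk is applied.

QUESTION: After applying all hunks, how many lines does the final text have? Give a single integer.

Hunk 1: at line 2 remove [seg,xsh,bxu] add [jwyh,daevg] -> 8 lines: axl vvep jwyh daevg mmkco mslb snf ovzp
Hunk 2: at line 1 remove [jwyh,daevg,mmkco] add [ocxqi,ngs] -> 7 lines: axl vvep ocxqi ngs mslb snf ovzp
Hunk 3: at line 1 remove [ocxqi,ngs,mslb] add [fopk,fqnj] -> 6 lines: axl vvep fopk fqnj snf ovzp
Hunk 4: at line 3 remove [fqnj,snf] add [mxzxx,yvi] -> 6 lines: axl vvep fopk mxzxx yvi ovzp
Hunk 5: at line 4 remove [yvi] add [tae] -> 6 lines: axl vvep fopk mxzxx tae ovzp
Final line count: 6

Answer: 6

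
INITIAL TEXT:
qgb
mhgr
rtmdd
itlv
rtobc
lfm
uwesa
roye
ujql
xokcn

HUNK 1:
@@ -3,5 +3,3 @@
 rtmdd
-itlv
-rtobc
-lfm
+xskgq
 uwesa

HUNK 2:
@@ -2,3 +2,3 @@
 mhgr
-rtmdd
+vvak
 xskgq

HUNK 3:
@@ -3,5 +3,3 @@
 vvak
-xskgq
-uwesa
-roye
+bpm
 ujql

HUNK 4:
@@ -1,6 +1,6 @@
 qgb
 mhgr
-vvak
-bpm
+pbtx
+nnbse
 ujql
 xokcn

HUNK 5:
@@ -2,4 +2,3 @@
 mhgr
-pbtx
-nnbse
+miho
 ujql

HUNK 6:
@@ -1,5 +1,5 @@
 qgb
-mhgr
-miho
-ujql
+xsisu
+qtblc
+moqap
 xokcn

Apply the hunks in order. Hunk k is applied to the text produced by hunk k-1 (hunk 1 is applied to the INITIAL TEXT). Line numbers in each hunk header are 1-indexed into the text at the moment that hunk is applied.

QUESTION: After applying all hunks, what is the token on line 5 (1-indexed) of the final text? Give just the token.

Hunk 1: at line 3 remove [itlv,rtobc,lfm] add [xskgq] -> 8 lines: qgb mhgr rtmdd xskgq uwesa roye ujql xokcn
Hunk 2: at line 2 remove [rtmdd] add [vvak] -> 8 lines: qgb mhgr vvak xskgq uwesa roye ujql xokcn
Hunk 3: at line 3 remove [xskgq,uwesa,roye] add [bpm] -> 6 lines: qgb mhgr vvak bpm ujql xokcn
Hunk 4: at line 1 remove [vvak,bpm] add [pbtx,nnbse] -> 6 lines: qgb mhgr pbtx nnbse ujql xokcn
Hunk 5: at line 2 remove [pbtx,nnbse] add [miho] -> 5 lines: qgb mhgr miho ujql xokcn
Hunk 6: at line 1 remove [mhgr,miho,ujql] add [xsisu,qtblc,moqap] -> 5 lines: qgb xsisu qtblc moqap xokcn
Final line 5: xokcn

Answer: xokcn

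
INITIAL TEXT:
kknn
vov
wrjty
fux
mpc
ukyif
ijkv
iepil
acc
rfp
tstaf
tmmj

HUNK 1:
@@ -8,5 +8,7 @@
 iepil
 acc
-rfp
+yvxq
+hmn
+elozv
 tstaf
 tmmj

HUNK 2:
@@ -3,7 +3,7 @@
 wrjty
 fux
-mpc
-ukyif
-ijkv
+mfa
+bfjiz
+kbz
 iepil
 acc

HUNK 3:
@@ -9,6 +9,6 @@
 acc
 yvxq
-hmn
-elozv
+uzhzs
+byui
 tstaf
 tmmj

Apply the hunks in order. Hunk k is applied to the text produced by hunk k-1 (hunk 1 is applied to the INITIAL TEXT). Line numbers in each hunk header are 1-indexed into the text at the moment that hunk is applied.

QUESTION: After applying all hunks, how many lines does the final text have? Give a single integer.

Answer: 14

Derivation:
Hunk 1: at line 8 remove [rfp] add [yvxq,hmn,elozv] -> 14 lines: kknn vov wrjty fux mpc ukyif ijkv iepil acc yvxq hmn elozv tstaf tmmj
Hunk 2: at line 3 remove [mpc,ukyif,ijkv] add [mfa,bfjiz,kbz] -> 14 lines: kknn vov wrjty fux mfa bfjiz kbz iepil acc yvxq hmn elozv tstaf tmmj
Hunk 3: at line 9 remove [hmn,elozv] add [uzhzs,byui] -> 14 lines: kknn vov wrjty fux mfa bfjiz kbz iepil acc yvxq uzhzs byui tstaf tmmj
Final line count: 14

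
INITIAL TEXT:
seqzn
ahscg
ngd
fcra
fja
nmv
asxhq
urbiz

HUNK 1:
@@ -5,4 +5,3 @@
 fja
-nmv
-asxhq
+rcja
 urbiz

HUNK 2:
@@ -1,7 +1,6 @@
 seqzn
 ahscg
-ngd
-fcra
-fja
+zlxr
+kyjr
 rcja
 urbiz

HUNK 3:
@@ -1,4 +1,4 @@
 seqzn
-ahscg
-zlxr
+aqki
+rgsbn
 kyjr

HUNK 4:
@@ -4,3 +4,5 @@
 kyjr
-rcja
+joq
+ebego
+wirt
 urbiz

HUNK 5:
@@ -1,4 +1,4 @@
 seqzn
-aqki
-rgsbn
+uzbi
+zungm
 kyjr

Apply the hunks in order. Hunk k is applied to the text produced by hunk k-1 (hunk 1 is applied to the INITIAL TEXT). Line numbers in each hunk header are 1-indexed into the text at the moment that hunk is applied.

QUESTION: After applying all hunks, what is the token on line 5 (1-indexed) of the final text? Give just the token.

Answer: joq

Derivation:
Hunk 1: at line 5 remove [nmv,asxhq] add [rcja] -> 7 lines: seqzn ahscg ngd fcra fja rcja urbiz
Hunk 2: at line 1 remove [ngd,fcra,fja] add [zlxr,kyjr] -> 6 lines: seqzn ahscg zlxr kyjr rcja urbiz
Hunk 3: at line 1 remove [ahscg,zlxr] add [aqki,rgsbn] -> 6 lines: seqzn aqki rgsbn kyjr rcja urbiz
Hunk 4: at line 4 remove [rcja] add [joq,ebego,wirt] -> 8 lines: seqzn aqki rgsbn kyjr joq ebego wirt urbiz
Hunk 5: at line 1 remove [aqki,rgsbn] add [uzbi,zungm] -> 8 lines: seqzn uzbi zungm kyjr joq ebego wirt urbiz
Final line 5: joq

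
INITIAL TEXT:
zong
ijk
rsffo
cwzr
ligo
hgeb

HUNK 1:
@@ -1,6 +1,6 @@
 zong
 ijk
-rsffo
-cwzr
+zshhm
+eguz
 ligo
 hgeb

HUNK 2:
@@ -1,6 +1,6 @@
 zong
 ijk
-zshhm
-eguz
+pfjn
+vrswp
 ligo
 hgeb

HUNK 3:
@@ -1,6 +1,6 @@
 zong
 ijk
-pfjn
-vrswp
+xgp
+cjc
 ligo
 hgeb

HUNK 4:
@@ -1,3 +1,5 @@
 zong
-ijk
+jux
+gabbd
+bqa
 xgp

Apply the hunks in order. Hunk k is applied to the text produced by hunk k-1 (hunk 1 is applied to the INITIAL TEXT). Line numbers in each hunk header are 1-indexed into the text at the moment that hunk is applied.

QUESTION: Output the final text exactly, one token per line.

Hunk 1: at line 1 remove [rsffo,cwzr] add [zshhm,eguz] -> 6 lines: zong ijk zshhm eguz ligo hgeb
Hunk 2: at line 1 remove [zshhm,eguz] add [pfjn,vrswp] -> 6 lines: zong ijk pfjn vrswp ligo hgeb
Hunk 3: at line 1 remove [pfjn,vrswp] add [xgp,cjc] -> 6 lines: zong ijk xgp cjc ligo hgeb
Hunk 4: at line 1 remove [ijk] add [jux,gabbd,bqa] -> 8 lines: zong jux gabbd bqa xgp cjc ligo hgeb

Answer: zong
jux
gabbd
bqa
xgp
cjc
ligo
hgeb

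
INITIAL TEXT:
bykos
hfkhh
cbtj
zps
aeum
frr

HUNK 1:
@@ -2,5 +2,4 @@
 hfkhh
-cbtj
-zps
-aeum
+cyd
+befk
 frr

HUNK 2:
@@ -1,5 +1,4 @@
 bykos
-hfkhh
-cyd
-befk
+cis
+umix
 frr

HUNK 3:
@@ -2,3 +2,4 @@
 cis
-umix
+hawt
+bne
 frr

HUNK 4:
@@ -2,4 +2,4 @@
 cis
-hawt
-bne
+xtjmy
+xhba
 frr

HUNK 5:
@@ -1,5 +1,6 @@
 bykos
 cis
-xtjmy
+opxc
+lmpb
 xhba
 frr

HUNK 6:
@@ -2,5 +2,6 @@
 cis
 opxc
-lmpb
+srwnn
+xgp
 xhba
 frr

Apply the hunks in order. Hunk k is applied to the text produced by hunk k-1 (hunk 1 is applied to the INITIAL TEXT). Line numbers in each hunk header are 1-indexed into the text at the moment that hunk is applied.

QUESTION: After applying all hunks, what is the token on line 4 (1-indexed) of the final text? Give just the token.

Answer: srwnn

Derivation:
Hunk 1: at line 2 remove [cbtj,zps,aeum] add [cyd,befk] -> 5 lines: bykos hfkhh cyd befk frr
Hunk 2: at line 1 remove [hfkhh,cyd,befk] add [cis,umix] -> 4 lines: bykos cis umix frr
Hunk 3: at line 2 remove [umix] add [hawt,bne] -> 5 lines: bykos cis hawt bne frr
Hunk 4: at line 2 remove [hawt,bne] add [xtjmy,xhba] -> 5 lines: bykos cis xtjmy xhba frr
Hunk 5: at line 1 remove [xtjmy] add [opxc,lmpb] -> 6 lines: bykos cis opxc lmpb xhba frr
Hunk 6: at line 2 remove [lmpb] add [srwnn,xgp] -> 7 lines: bykos cis opxc srwnn xgp xhba frr
Final line 4: srwnn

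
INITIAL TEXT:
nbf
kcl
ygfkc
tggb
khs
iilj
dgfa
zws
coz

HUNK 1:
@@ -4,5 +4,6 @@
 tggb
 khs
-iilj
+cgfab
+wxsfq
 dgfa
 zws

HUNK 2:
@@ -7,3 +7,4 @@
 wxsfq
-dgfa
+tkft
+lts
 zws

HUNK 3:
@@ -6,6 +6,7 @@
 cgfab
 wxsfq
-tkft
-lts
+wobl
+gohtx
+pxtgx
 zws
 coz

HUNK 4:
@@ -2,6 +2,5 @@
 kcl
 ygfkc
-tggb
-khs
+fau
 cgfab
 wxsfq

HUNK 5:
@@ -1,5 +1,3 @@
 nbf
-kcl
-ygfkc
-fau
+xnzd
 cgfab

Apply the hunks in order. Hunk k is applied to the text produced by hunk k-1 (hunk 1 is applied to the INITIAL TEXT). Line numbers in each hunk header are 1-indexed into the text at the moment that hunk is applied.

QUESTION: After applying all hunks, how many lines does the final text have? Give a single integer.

Answer: 9

Derivation:
Hunk 1: at line 4 remove [iilj] add [cgfab,wxsfq] -> 10 lines: nbf kcl ygfkc tggb khs cgfab wxsfq dgfa zws coz
Hunk 2: at line 7 remove [dgfa] add [tkft,lts] -> 11 lines: nbf kcl ygfkc tggb khs cgfab wxsfq tkft lts zws coz
Hunk 3: at line 6 remove [tkft,lts] add [wobl,gohtx,pxtgx] -> 12 lines: nbf kcl ygfkc tggb khs cgfab wxsfq wobl gohtx pxtgx zws coz
Hunk 4: at line 2 remove [tggb,khs] add [fau] -> 11 lines: nbf kcl ygfkc fau cgfab wxsfq wobl gohtx pxtgx zws coz
Hunk 5: at line 1 remove [kcl,ygfkc,fau] add [xnzd] -> 9 lines: nbf xnzd cgfab wxsfq wobl gohtx pxtgx zws coz
Final line count: 9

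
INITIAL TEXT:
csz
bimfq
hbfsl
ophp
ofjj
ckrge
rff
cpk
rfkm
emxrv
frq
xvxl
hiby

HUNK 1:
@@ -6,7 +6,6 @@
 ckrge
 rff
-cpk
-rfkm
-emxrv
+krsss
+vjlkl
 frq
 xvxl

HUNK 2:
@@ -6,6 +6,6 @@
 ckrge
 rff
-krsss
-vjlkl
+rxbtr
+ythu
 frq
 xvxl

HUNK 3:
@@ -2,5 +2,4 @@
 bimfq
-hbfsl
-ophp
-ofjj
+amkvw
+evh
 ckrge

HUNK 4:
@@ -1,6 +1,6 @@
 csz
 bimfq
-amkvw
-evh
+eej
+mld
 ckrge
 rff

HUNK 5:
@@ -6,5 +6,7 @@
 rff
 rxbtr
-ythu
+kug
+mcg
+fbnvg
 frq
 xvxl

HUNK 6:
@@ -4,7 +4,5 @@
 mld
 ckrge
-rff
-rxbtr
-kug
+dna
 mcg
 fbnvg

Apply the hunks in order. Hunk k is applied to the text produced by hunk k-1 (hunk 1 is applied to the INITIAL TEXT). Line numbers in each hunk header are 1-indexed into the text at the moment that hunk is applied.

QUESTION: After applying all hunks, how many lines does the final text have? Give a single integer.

Hunk 1: at line 6 remove [cpk,rfkm,emxrv] add [krsss,vjlkl] -> 12 lines: csz bimfq hbfsl ophp ofjj ckrge rff krsss vjlkl frq xvxl hiby
Hunk 2: at line 6 remove [krsss,vjlkl] add [rxbtr,ythu] -> 12 lines: csz bimfq hbfsl ophp ofjj ckrge rff rxbtr ythu frq xvxl hiby
Hunk 3: at line 2 remove [hbfsl,ophp,ofjj] add [amkvw,evh] -> 11 lines: csz bimfq amkvw evh ckrge rff rxbtr ythu frq xvxl hiby
Hunk 4: at line 1 remove [amkvw,evh] add [eej,mld] -> 11 lines: csz bimfq eej mld ckrge rff rxbtr ythu frq xvxl hiby
Hunk 5: at line 6 remove [ythu] add [kug,mcg,fbnvg] -> 13 lines: csz bimfq eej mld ckrge rff rxbtr kug mcg fbnvg frq xvxl hiby
Hunk 6: at line 4 remove [rff,rxbtr,kug] add [dna] -> 11 lines: csz bimfq eej mld ckrge dna mcg fbnvg frq xvxl hiby
Final line count: 11

Answer: 11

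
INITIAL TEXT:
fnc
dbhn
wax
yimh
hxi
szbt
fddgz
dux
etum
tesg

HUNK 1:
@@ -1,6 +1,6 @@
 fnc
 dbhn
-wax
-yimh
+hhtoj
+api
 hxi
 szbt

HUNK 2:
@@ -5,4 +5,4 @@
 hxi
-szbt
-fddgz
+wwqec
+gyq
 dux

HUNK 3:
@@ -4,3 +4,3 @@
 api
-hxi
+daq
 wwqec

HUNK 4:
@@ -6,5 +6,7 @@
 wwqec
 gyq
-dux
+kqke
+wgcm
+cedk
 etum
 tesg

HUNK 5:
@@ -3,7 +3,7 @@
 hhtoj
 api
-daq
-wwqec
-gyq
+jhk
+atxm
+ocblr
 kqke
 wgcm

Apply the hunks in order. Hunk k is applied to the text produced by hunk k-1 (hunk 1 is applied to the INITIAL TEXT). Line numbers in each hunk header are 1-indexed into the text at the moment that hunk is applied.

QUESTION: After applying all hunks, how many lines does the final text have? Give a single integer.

Hunk 1: at line 1 remove [wax,yimh] add [hhtoj,api] -> 10 lines: fnc dbhn hhtoj api hxi szbt fddgz dux etum tesg
Hunk 2: at line 5 remove [szbt,fddgz] add [wwqec,gyq] -> 10 lines: fnc dbhn hhtoj api hxi wwqec gyq dux etum tesg
Hunk 3: at line 4 remove [hxi] add [daq] -> 10 lines: fnc dbhn hhtoj api daq wwqec gyq dux etum tesg
Hunk 4: at line 6 remove [dux] add [kqke,wgcm,cedk] -> 12 lines: fnc dbhn hhtoj api daq wwqec gyq kqke wgcm cedk etum tesg
Hunk 5: at line 3 remove [daq,wwqec,gyq] add [jhk,atxm,ocblr] -> 12 lines: fnc dbhn hhtoj api jhk atxm ocblr kqke wgcm cedk etum tesg
Final line count: 12

Answer: 12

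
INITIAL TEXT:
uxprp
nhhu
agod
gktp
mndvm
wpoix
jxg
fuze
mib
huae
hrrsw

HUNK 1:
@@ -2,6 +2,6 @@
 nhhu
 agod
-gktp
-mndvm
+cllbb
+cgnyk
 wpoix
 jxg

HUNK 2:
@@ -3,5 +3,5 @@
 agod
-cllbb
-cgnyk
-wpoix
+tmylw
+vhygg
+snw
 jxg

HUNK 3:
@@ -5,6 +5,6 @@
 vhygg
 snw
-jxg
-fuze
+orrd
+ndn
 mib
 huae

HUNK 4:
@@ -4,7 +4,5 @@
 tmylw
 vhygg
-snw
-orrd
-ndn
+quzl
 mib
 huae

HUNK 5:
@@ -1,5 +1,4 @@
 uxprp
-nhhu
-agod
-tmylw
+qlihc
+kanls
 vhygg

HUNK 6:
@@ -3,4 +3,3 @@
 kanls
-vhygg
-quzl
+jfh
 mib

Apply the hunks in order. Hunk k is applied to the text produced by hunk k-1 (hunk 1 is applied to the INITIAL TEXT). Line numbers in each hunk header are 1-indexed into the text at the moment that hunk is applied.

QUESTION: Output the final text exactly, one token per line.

Answer: uxprp
qlihc
kanls
jfh
mib
huae
hrrsw

Derivation:
Hunk 1: at line 2 remove [gktp,mndvm] add [cllbb,cgnyk] -> 11 lines: uxprp nhhu agod cllbb cgnyk wpoix jxg fuze mib huae hrrsw
Hunk 2: at line 3 remove [cllbb,cgnyk,wpoix] add [tmylw,vhygg,snw] -> 11 lines: uxprp nhhu agod tmylw vhygg snw jxg fuze mib huae hrrsw
Hunk 3: at line 5 remove [jxg,fuze] add [orrd,ndn] -> 11 lines: uxprp nhhu agod tmylw vhygg snw orrd ndn mib huae hrrsw
Hunk 4: at line 4 remove [snw,orrd,ndn] add [quzl] -> 9 lines: uxprp nhhu agod tmylw vhygg quzl mib huae hrrsw
Hunk 5: at line 1 remove [nhhu,agod,tmylw] add [qlihc,kanls] -> 8 lines: uxprp qlihc kanls vhygg quzl mib huae hrrsw
Hunk 6: at line 3 remove [vhygg,quzl] add [jfh] -> 7 lines: uxprp qlihc kanls jfh mib huae hrrsw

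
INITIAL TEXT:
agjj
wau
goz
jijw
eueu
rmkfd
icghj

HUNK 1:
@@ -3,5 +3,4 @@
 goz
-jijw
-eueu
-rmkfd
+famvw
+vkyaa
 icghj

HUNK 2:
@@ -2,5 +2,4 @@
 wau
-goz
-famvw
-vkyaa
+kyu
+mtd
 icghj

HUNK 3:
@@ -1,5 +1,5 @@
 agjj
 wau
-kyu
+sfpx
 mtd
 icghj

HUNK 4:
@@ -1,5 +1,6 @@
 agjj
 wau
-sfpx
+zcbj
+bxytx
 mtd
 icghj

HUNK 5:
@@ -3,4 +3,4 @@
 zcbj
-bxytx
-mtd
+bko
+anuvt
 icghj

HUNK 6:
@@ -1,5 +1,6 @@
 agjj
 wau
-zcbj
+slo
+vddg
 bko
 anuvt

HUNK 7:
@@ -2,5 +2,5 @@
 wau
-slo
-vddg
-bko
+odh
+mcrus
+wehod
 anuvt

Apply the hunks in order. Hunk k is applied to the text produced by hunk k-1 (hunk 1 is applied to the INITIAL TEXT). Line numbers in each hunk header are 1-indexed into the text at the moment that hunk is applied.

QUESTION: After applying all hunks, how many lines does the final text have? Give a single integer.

Hunk 1: at line 3 remove [jijw,eueu,rmkfd] add [famvw,vkyaa] -> 6 lines: agjj wau goz famvw vkyaa icghj
Hunk 2: at line 2 remove [goz,famvw,vkyaa] add [kyu,mtd] -> 5 lines: agjj wau kyu mtd icghj
Hunk 3: at line 1 remove [kyu] add [sfpx] -> 5 lines: agjj wau sfpx mtd icghj
Hunk 4: at line 1 remove [sfpx] add [zcbj,bxytx] -> 6 lines: agjj wau zcbj bxytx mtd icghj
Hunk 5: at line 3 remove [bxytx,mtd] add [bko,anuvt] -> 6 lines: agjj wau zcbj bko anuvt icghj
Hunk 6: at line 1 remove [zcbj] add [slo,vddg] -> 7 lines: agjj wau slo vddg bko anuvt icghj
Hunk 7: at line 2 remove [slo,vddg,bko] add [odh,mcrus,wehod] -> 7 lines: agjj wau odh mcrus wehod anuvt icghj
Final line count: 7

Answer: 7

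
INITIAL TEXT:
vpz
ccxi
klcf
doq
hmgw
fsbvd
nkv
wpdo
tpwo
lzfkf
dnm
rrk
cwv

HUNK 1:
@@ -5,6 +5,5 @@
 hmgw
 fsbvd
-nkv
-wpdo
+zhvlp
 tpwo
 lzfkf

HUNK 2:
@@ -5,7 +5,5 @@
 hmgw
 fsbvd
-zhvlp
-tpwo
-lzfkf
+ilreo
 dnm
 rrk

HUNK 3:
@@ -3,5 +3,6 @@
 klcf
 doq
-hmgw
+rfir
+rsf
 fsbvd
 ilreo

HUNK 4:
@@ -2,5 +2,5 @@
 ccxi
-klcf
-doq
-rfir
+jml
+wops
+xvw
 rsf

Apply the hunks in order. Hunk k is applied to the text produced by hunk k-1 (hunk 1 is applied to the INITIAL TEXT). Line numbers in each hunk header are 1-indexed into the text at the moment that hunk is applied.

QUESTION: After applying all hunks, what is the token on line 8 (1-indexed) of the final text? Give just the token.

Hunk 1: at line 5 remove [nkv,wpdo] add [zhvlp] -> 12 lines: vpz ccxi klcf doq hmgw fsbvd zhvlp tpwo lzfkf dnm rrk cwv
Hunk 2: at line 5 remove [zhvlp,tpwo,lzfkf] add [ilreo] -> 10 lines: vpz ccxi klcf doq hmgw fsbvd ilreo dnm rrk cwv
Hunk 3: at line 3 remove [hmgw] add [rfir,rsf] -> 11 lines: vpz ccxi klcf doq rfir rsf fsbvd ilreo dnm rrk cwv
Hunk 4: at line 2 remove [klcf,doq,rfir] add [jml,wops,xvw] -> 11 lines: vpz ccxi jml wops xvw rsf fsbvd ilreo dnm rrk cwv
Final line 8: ilreo

Answer: ilreo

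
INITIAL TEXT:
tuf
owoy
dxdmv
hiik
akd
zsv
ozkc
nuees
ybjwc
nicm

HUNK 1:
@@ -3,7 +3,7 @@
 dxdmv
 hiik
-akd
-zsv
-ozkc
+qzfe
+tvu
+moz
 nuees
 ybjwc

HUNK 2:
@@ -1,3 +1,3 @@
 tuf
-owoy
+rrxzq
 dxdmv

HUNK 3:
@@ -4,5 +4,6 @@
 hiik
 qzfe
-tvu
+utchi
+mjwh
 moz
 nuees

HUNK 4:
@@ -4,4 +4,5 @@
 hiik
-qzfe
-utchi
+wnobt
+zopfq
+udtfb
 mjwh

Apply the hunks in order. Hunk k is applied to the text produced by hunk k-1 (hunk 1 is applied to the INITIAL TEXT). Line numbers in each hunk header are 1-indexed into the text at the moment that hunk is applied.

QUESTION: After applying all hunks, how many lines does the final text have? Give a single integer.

Answer: 12

Derivation:
Hunk 1: at line 3 remove [akd,zsv,ozkc] add [qzfe,tvu,moz] -> 10 lines: tuf owoy dxdmv hiik qzfe tvu moz nuees ybjwc nicm
Hunk 2: at line 1 remove [owoy] add [rrxzq] -> 10 lines: tuf rrxzq dxdmv hiik qzfe tvu moz nuees ybjwc nicm
Hunk 3: at line 4 remove [tvu] add [utchi,mjwh] -> 11 lines: tuf rrxzq dxdmv hiik qzfe utchi mjwh moz nuees ybjwc nicm
Hunk 4: at line 4 remove [qzfe,utchi] add [wnobt,zopfq,udtfb] -> 12 lines: tuf rrxzq dxdmv hiik wnobt zopfq udtfb mjwh moz nuees ybjwc nicm
Final line count: 12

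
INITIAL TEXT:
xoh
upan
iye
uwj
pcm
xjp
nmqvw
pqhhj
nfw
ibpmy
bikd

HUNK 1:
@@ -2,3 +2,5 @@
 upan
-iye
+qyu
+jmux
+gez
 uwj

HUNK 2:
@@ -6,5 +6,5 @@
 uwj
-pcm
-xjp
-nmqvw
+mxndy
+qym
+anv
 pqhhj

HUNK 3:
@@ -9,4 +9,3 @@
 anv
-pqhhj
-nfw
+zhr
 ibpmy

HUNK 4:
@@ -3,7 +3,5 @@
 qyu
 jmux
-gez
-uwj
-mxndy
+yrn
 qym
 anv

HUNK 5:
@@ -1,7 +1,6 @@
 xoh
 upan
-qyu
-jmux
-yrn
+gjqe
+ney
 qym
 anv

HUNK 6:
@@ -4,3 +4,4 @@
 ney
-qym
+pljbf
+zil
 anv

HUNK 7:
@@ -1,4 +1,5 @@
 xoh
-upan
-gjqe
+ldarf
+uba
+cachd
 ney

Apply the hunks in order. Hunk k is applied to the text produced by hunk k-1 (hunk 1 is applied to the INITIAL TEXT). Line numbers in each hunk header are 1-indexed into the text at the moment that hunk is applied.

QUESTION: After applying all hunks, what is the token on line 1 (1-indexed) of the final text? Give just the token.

Answer: xoh

Derivation:
Hunk 1: at line 2 remove [iye] add [qyu,jmux,gez] -> 13 lines: xoh upan qyu jmux gez uwj pcm xjp nmqvw pqhhj nfw ibpmy bikd
Hunk 2: at line 6 remove [pcm,xjp,nmqvw] add [mxndy,qym,anv] -> 13 lines: xoh upan qyu jmux gez uwj mxndy qym anv pqhhj nfw ibpmy bikd
Hunk 3: at line 9 remove [pqhhj,nfw] add [zhr] -> 12 lines: xoh upan qyu jmux gez uwj mxndy qym anv zhr ibpmy bikd
Hunk 4: at line 3 remove [gez,uwj,mxndy] add [yrn] -> 10 lines: xoh upan qyu jmux yrn qym anv zhr ibpmy bikd
Hunk 5: at line 1 remove [qyu,jmux,yrn] add [gjqe,ney] -> 9 lines: xoh upan gjqe ney qym anv zhr ibpmy bikd
Hunk 6: at line 4 remove [qym] add [pljbf,zil] -> 10 lines: xoh upan gjqe ney pljbf zil anv zhr ibpmy bikd
Hunk 7: at line 1 remove [upan,gjqe] add [ldarf,uba,cachd] -> 11 lines: xoh ldarf uba cachd ney pljbf zil anv zhr ibpmy bikd
Final line 1: xoh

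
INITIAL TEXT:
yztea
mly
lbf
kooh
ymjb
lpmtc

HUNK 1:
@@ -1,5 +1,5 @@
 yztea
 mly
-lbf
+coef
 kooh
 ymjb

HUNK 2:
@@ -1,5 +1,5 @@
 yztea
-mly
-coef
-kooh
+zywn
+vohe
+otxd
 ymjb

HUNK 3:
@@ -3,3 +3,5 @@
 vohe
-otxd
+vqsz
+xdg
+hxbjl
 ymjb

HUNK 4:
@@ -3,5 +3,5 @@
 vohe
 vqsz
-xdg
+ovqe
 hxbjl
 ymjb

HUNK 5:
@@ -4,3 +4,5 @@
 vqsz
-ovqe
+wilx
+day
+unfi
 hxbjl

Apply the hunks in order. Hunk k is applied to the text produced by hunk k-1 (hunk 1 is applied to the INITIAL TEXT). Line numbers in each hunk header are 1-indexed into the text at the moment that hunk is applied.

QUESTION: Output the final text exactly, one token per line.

Answer: yztea
zywn
vohe
vqsz
wilx
day
unfi
hxbjl
ymjb
lpmtc

Derivation:
Hunk 1: at line 1 remove [lbf] add [coef] -> 6 lines: yztea mly coef kooh ymjb lpmtc
Hunk 2: at line 1 remove [mly,coef,kooh] add [zywn,vohe,otxd] -> 6 lines: yztea zywn vohe otxd ymjb lpmtc
Hunk 3: at line 3 remove [otxd] add [vqsz,xdg,hxbjl] -> 8 lines: yztea zywn vohe vqsz xdg hxbjl ymjb lpmtc
Hunk 4: at line 3 remove [xdg] add [ovqe] -> 8 lines: yztea zywn vohe vqsz ovqe hxbjl ymjb lpmtc
Hunk 5: at line 4 remove [ovqe] add [wilx,day,unfi] -> 10 lines: yztea zywn vohe vqsz wilx day unfi hxbjl ymjb lpmtc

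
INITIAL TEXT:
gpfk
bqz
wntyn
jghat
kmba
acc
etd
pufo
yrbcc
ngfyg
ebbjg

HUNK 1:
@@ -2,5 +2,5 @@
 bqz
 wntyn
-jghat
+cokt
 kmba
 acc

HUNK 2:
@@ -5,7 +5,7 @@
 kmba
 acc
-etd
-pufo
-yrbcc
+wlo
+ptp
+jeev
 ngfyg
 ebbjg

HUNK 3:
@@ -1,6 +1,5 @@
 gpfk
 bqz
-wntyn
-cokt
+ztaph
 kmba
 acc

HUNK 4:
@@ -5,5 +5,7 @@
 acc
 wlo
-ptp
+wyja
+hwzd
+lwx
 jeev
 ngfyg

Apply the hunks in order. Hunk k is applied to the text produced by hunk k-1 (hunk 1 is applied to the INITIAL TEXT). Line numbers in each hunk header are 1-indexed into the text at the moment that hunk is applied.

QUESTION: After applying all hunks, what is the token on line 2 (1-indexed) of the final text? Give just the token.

Hunk 1: at line 2 remove [jghat] add [cokt] -> 11 lines: gpfk bqz wntyn cokt kmba acc etd pufo yrbcc ngfyg ebbjg
Hunk 2: at line 5 remove [etd,pufo,yrbcc] add [wlo,ptp,jeev] -> 11 lines: gpfk bqz wntyn cokt kmba acc wlo ptp jeev ngfyg ebbjg
Hunk 3: at line 1 remove [wntyn,cokt] add [ztaph] -> 10 lines: gpfk bqz ztaph kmba acc wlo ptp jeev ngfyg ebbjg
Hunk 4: at line 5 remove [ptp] add [wyja,hwzd,lwx] -> 12 lines: gpfk bqz ztaph kmba acc wlo wyja hwzd lwx jeev ngfyg ebbjg
Final line 2: bqz

Answer: bqz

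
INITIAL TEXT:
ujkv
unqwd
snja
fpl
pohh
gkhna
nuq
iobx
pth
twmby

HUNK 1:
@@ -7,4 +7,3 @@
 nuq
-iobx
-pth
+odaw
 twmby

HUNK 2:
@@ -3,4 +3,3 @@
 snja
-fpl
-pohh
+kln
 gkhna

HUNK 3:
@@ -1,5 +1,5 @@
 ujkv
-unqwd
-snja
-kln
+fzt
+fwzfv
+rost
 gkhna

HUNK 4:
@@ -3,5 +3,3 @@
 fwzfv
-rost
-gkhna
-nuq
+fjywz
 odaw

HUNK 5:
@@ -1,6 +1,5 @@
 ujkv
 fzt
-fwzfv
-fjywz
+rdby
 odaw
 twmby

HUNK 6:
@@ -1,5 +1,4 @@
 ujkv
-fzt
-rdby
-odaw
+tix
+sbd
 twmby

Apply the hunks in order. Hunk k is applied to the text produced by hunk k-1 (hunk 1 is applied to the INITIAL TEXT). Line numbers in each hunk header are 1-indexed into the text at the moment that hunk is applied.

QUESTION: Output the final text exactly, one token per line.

Answer: ujkv
tix
sbd
twmby

Derivation:
Hunk 1: at line 7 remove [iobx,pth] add [odaw] -> 9 lines: ujkv unqwd snja fpl pohh gkhna nuq odaw twmby
Hunk 2: at line 3 remove [fpl,pohh] add [kln] -> 8 lines: ujkv unqwd snja kln gkhna nuq odaw twmby
Hunk 3: at line 1 remove [unqwd,snja,kln] add [fzt,fwzfv,rost] -> 8 lines: ujkv fzt fwzfv rost gkhna nuq odaw twmby
Hunk 4: at line 3 remove [rost,gkhna,nuq] add [fjywz] -> 6 lines: ujkv fzt fwzfv fjywz odaw twmby
Hunk 5: at line 1 remove [fwzfv,fjywz] add [rdby] -> 5 lines: ujkv fzt rdby odaw twmby
Hunk 6: at line 1 remove [fzt,rdby,odaw] add [tix,sbd] -> 4 lines: ujkv tix sbd twmby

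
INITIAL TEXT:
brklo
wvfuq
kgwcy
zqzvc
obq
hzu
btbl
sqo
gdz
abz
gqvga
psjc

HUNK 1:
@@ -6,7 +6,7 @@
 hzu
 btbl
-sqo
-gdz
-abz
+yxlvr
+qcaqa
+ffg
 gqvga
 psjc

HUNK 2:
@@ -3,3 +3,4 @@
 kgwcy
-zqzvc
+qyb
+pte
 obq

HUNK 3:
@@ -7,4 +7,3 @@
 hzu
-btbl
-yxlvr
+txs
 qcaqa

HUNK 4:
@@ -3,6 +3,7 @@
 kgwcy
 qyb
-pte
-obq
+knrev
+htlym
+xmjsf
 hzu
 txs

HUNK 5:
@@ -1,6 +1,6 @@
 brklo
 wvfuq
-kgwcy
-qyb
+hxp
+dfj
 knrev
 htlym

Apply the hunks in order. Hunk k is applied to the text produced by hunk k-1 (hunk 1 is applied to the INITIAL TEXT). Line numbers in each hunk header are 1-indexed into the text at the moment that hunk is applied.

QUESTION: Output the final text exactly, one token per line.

Answer: brklo
wvfuq
hxp
dfj
knrev
htlym
xmjsf
hzu
txs
qcaqa
ffg
gqvga
psjc

Derivation:
Hunk 1: at line 6 remove [sqo,gdz,abz] add [yxlvr,qcaqa,ffg] -> 12 lines: brklo wvfuq kgwcy zqzvc obq hzu btbl yxlvr qcaqa ffg gqvga psjc
Hunk 2: at line 3 remove [zqzvc] add [qyb,pte] -> 13 lines: brklo wvfuq kgwcy qyb pte obq hzu btbl yxlvr qcaqa ffg gqvga psjc
Hunk 3: at line 7 remove [btbl,yxlvr] add [txs] -> 12 lines: brklo wvfuq kgwcy qyb pte obq hzu txs qcaqa ffg gqvga psjc
Hunk 4: at line 3 remove [pte,obq] add [knrev,htlym,xmjsf] -> 13 lines: brklo wvfuq kgwcy qyb knrev htlym xmjsf hzu txs qcaqa ffg gqvga psjc
Hunk 5: at line 1 remove [kgwcy,qyb] add [hxp,dfj] -> 13 lines: brklo wvfuq hxp dfj knrev htlym xmjsf hzu txs qcaqa ffg gqvga psjc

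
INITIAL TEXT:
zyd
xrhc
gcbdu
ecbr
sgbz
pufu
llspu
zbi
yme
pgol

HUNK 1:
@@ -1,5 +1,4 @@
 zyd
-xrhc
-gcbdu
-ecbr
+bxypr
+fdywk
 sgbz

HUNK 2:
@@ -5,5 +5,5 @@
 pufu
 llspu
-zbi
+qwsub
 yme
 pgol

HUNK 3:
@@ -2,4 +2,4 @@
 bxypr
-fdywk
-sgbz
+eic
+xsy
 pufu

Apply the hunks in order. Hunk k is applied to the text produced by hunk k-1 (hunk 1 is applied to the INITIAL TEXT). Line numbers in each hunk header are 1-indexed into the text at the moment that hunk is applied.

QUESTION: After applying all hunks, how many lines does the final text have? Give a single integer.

Hunk 1: at line 1 remove [xrhc,gcbdu,ecbr] add [bxypr,fdywk] -> 9 lines: zyd bxypr fdywk sgbz pufu llspu zbi yme pgol
Hunk 2: at line 5 remove [zbi] add [qwsub] -> 9 lines: zyd bxypr fdywk sgbz pufu llspu qwsub yme pgol
Hunk 3: at line 2 remove [fdywk,sgbz] add [eic,xsy] -> 9 lines: zyd bxypr eic xsy pufu llspu qwsub yme pgol
Final line count: 9

Answer: 9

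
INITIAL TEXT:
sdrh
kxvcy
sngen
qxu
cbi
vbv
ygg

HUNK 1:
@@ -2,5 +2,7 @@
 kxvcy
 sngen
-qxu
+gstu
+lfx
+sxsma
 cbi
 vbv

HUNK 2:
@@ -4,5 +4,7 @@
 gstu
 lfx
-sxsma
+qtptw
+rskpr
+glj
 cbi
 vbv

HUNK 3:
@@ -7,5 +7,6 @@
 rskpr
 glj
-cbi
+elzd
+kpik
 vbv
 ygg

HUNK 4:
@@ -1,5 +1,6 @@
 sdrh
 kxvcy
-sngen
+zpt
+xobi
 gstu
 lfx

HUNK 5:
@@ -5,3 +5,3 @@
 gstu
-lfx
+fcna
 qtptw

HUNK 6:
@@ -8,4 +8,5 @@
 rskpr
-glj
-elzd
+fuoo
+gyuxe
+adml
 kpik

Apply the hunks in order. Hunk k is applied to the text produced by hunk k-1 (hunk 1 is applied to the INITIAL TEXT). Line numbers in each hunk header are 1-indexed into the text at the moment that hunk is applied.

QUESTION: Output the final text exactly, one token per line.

Hunk 1: at line 2 remove [qxu] add [gstu,lfx,sxsma] -> 9 lines: sdrh kxvcy sngen gstu lfx sxsma cbi vbv ygg
Hunk 2: at line 4 remove [sxsma] add [qtptw,rskpr,glj] -> 11 lines: sdrh kxvcy sngen gstu lfx qtptw rskpr glj cbi vbv ygg
Hunk 3: at line 7 remove [cbi] add [elzd,kpik] -> 12 lines: sdrh kxvcy sngen gstu lfx qtptw rskpr glj elzd kpik vbv ygg
Hunk 4: at line 1 remove [sngen] add [zpt,xobi] -> 13 lines: sdrh kxvcy zpt xobi gstu lfx qtptw rskpr glj elzd kpik vbv ygg
Hunk 5: at line 5 remove [lfx] add [fcna] -> 13 lines: sdrh kxvcy zpt xobi gstu fcna qtptw rskpr glj elzd kpik vbv ygg
Hunk 6: at line 8 remove [glj,elzd] add [fuoo,gyuxe,adml] -> 14 lines: sdrh kxvcy zpt xobi gstu fcna qtptw rskpr fuoo gyuxe adml kpik vbv ygg

Answer: sdrh
kxvcy
zpt
xobi
gstu
fcna
qtptw
rskpr
fuoo
gyuxe
adml
kpik
vbv
ygg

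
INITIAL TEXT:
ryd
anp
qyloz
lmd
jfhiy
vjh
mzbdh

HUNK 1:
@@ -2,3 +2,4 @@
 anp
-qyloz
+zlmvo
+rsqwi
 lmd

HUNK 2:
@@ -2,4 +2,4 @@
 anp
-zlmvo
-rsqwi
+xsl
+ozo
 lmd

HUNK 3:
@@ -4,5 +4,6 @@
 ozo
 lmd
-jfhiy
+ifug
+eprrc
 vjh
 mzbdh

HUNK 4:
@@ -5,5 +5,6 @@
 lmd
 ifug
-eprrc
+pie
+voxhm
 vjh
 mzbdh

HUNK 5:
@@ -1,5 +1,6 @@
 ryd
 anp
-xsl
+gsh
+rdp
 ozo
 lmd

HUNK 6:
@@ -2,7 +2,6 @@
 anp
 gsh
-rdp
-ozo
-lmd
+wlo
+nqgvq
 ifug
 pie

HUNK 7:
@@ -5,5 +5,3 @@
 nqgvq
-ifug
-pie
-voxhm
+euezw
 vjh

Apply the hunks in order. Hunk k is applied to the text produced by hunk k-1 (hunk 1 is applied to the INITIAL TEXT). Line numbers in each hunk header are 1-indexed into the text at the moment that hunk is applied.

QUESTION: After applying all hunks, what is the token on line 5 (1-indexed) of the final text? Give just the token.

Answer: nqgvq

Derivation:
Hunk 1: at line 2 remove [qyloz] add [zlmvo,rsqwi] -> 8 lines: ryd anp zlmvo rsqwi lmd jfhiy vjh mzbdh
Hunk 2: at line 2 remove [zlmvo,rsqwi] add [xsl,ozo] -> 8 lines: ryd anp xsl ozo lmd jfhiy vjh mzbdh
Hunk 3: at line 4 remove [jfhiy] add [ifug,eprrc] -> 9 lines: ryd anp xsl ozo lmd ifug eprrc vjh mzbdh
Hunk 4: at line 5 remove [eprrc] add [pie,voxhm] -> 10 lines: ryd anp xsl ozo lmd ifug pie voxhm vjh mzbdh
Hunk 5: at line 1 remove [xsl] add [gsh,rdp] -> 11 lines: ryd anp gsh rdp ozo lmd ifug pie voxhm vjh mzbdh
Hunk 6: at line 2 remove [rdp,ozo,lmd] add [wlo,nqgvq] -> 10 lines: ryd anp gsh wlo nqgvq ifug pie voxhm vjh mzbdh
Hunk 7: at line 5 remove [ifug,pie,voxhm] add [euezw] -> 8 lines: ryd anp gsh wlo nqgvq euezw vjh mzbdh
Final line 5: nqgvq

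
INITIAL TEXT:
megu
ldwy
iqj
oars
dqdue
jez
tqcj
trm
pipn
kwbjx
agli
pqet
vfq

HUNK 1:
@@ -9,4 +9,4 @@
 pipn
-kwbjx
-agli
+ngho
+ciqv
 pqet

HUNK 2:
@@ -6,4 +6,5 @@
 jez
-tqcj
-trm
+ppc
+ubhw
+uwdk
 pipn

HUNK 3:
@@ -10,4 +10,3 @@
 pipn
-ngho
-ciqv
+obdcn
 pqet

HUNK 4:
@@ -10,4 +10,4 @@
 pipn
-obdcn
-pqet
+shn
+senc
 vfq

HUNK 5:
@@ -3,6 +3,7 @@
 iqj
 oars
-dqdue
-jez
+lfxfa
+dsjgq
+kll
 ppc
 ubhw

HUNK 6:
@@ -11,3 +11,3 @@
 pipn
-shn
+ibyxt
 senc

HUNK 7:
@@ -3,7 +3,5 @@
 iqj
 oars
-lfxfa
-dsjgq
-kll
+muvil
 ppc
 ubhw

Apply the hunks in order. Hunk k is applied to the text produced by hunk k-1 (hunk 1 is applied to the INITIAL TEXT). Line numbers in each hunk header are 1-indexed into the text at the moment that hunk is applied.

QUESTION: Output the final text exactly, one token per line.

Hunk 1: at line 9 remove [kwbjx,agli] add [ngho,ciqv] -> 13 lines: megu ldwy iqj oars dqdue jez tqcj trm pipn ngho ciqv pqet vfq
Hunk 2: at line 6 remove [tqcj,trm] add [ppc,ubhw,uwdk] -> 14 lines: megu ldwy iqj oars dqdue jez ppc ubhw uwdk pipn ngho ciqv pqet vfq
Hunk 3: at line 10 remove [ngho,ciqv] add [obdcn] -> 13 lines: megu ldwy iqj oars dqdue jez ppc ubhw uwdk pipn obdcn pqet vfq
Hunk 4: at line 10 remove [obdcn,pqet] add [shn,senc] -> 13 lines: megu ldwy iqj oars dqdue jez ppc ubhw uwdk pipn shn senc vfq
Hunk 5: at line 3 remove [dqdue,jez] add [lfxfa,dsjgq,kll] -> 14 lines: megu ldwy iqj oars lfxfa dsjgq kll ppc ubhw uwdk pipn shn senc vfq
Hunk 6: at line 11 remove [shn] add [ibyxt] -> 14 lines: megu ldwy iqj oars lfxfa dsjgq kll ppc ubhw uwdk pipn ibyxt senc vfq
Hunk 7: at line 3 remove [lfxfa,dsjgq,kll] add [muvil] -> 12 lines: megu ldwy iqj oars muvil ppc ubhw uwdk pipn ibyxt senc vfq

Answer: megu
ldwy
iqj
oars
muvil
ppc
ubhw
uwdk
pipn
ibyxt
senc
vfq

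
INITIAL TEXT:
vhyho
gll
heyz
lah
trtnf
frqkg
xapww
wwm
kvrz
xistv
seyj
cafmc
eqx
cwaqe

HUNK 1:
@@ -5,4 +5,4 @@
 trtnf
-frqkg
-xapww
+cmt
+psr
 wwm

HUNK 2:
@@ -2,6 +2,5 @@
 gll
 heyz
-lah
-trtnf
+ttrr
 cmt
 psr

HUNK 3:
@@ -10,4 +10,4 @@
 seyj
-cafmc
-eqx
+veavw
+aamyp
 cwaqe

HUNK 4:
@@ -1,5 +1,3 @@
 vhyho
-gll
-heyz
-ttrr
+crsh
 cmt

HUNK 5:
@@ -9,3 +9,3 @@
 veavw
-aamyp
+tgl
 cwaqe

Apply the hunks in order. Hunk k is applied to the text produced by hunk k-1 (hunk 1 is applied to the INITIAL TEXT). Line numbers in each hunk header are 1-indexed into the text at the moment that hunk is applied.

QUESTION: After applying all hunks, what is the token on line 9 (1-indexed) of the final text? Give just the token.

Answer: veavw

Derivation:
Hunk 1: at line 5 remove [frqkg,xapww] add [cmt,psr] -> 14 lines: vhyho gll heyz lah trtnf cmt psr wwm kvrz xistv seyj cafmc eqx cwaqe
Hunk 2: at line 2 remove [lah,trtnf] add [ttrr] -> 13 lines: vhyho gll heyz ttrr cmt psr wwm kvrz xistv seyj cafmc eqx cwaqe
Hunk 3: at line 10 remove [cafmc,eqx] add [veavw,aamyp] -> 13 lines: vhyho gll heyz ttrr cmt psr wwm kvrz xistv seyj veavw aamyp cwaqe
Hunk 4: at line 1 remove [gll,heyz,ttrr] add [crsh] -> 11 lines: vhyho crsh cmt psr wwm kvrz xistv seyj veavw aamyp cwaqe
Hunk 5: at line 9 remove [aamyp] add [tgl] -> 11 lines: vhyho crsh cmt psr wwm kvrz xistv seyj veavw tgl cwaqe
Final line 9: veavw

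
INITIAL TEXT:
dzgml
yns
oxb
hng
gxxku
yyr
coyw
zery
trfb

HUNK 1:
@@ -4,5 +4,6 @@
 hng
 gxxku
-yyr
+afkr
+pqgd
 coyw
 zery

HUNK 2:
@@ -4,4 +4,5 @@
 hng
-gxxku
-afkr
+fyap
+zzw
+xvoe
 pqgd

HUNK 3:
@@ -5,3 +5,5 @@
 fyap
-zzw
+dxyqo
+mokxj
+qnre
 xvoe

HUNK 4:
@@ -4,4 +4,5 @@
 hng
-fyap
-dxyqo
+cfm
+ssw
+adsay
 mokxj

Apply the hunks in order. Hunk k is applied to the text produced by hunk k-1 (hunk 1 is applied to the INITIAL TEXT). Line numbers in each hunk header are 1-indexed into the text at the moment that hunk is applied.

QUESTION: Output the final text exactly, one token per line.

Answer: dzgml
yns
oxb
hng
cfm
ssw
adsay
mokxj
qnre
xvoe
pqgd
coyw
zery
trfb

Derivation:
Hunk 1: at line 4 remove [yyr] add [afkr,pqgd] -> 10 lines: dzgml yns oxb hng gxxku afkr pqgd coyw zery trfb
Hunk 2: at line 4 remove [gxxku,afkr] add [fyap,zzw,xvoe] -> 11 lines: dzgml yns oxb hng fyap zzw xvoe pqgd coyw zery trfb
Hunk 3: at line 5 remove [zzw] add [dxyqo,mokxj,qnre] -> 13 lines: dzgml yns oxb hng fyap dxyqo mokxj qnre xvoe pqgd coyw zery trfb
Hunk 4: at line 4 remove [fyap,dxyqo] add [cfm,ssw,adsay] -> 14 lines: dzgml yns oxb hng cfm ssw adsay mokxj qnre xvoe pqgd coyw zery trfb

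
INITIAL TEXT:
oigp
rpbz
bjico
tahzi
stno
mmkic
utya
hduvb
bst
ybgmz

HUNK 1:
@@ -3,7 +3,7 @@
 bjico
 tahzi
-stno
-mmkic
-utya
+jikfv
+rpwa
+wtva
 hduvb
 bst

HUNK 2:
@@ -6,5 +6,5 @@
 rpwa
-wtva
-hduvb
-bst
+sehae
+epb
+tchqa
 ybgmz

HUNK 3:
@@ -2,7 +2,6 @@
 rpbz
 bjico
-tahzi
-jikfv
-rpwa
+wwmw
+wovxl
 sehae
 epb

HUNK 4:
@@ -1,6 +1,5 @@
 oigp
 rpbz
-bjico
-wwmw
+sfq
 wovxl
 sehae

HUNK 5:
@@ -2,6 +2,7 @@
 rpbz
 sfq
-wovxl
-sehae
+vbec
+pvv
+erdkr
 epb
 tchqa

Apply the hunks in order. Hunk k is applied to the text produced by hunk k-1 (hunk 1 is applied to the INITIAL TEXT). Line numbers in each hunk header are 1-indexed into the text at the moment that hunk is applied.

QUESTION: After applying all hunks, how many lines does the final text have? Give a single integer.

Answer: 9

Derivation:
Hunk 1: at line 3 remove [stno,mmkic,utya] add [jikfv,rpwa,wtva] -> 10 lines: oigp rpbz bjico tahzi jikfv rpwa wtva hduvb bst ybgmz
Hunk 2: at line 6 remove [wtva,hduvb,bst] add [sehae,epb,tchqa] -> 10 lines: oigp rpbz bjico tahzi jikfv rpwa sehae epb tchqa ybgmz
Hunk 3: at line 2 remove [tahzi,jikfv,rpwa] add [wwmw,wovxl] -> 9 lines: oigp rpbz bjico wwmw wovxl sehae epb tchqa ybgmz
Hunk 4: at line 1 remove [bjico,wwmw] add [sfq] -> 8 lines: oigp rpbz sfq wovxl sehae epb tchqa ybgmz
Hunk 5: at line 2 remove [wovxl,sehae] add [vbec,pvv,erdkr] -> 9 lines: oigp rpbz sfq vbec pvv erdkr epb tchqa ybgmz
Final line count: 9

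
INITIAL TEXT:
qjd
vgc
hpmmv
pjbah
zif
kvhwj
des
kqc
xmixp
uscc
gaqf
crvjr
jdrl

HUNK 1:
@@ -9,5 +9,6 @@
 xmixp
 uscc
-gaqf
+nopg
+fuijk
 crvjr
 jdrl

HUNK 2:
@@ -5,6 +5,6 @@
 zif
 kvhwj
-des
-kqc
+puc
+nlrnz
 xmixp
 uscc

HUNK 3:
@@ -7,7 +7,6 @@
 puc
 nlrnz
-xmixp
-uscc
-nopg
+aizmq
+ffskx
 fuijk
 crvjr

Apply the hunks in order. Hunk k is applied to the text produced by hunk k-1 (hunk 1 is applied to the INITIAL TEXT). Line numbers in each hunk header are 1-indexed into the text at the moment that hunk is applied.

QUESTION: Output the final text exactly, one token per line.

Hunk 1: at line 9 remove [gaqf] add [nopg,fuijk] -> 14 lines: qjd vgc hpmmv pjbah zif kvhwj des kqc xmixp uscc nopg fuijk crvjr jdrl
Hunk 2: at line 5 remove [des,kqc] add [puc,nlrnz] -> 14 lines: qjd vgc hpmmv pjbah zif kvhwj puc nlrnz xmixp uscc nopg fuijk crvjr jdrl
Hunk 3: at line 7 remove [xmixp,uscc,nopg] add [aizmq,ffskx] -> 13 lines: qjd vgc hpmmv pjbah zif kvhwj puc nlrnz aizmq ffskx fuijk crvjr jdrl

Answer: qjd
vgc
hpmmv
pjbah
zif
kvhwj
puc
nlrnz
aizmq
ffskx
fuijk
crvjr
jdrl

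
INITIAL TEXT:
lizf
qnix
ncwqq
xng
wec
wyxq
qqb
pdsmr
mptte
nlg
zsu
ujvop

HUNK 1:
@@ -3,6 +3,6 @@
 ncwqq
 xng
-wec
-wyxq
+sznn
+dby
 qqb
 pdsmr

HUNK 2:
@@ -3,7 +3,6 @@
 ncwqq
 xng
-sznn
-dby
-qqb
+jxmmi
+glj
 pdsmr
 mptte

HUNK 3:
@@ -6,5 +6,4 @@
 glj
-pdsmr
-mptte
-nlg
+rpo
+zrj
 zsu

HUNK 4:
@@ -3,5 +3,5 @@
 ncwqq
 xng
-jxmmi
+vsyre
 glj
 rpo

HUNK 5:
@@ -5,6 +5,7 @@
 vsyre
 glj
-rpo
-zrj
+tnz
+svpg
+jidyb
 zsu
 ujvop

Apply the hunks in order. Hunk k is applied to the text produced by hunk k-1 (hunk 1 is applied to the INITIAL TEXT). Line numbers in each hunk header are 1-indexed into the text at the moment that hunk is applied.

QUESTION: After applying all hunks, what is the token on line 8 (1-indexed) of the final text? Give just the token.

Answer: svpg

Derivation:
Hunk 1: at line 3 remove [wec,wyxq] add [sznn,dby] -> 12 lines: lizf qnix ncwqq xng sznn dby qqb pdsmr mptte nlg zsu ujvop
Hunk 2: at line 3 remove [sznn,dby,qqb] add [jxmmi,glj] -> 11 lines: lizf qnix ncwqq xng jxmmi glj pdsmr mptte nlg zsu ujvop
Hunk 3: at line 6 remove [pdsmr,mptte,nlg] add [rpo,zrj] -> 10 lines: lizf qnix ncwqq xng jxmmi glj rpo zrj zsu ujvop
Hunk 4: at line 3 remove [jxmmi] add [vsyre] -> 10 lines: lizf qnix ncwqq xng vsyre glj rpo zrj zsu ujvop
Hunk 5: at line 5 remove [rpo,zrj] add [tnz,svpg,jidyb] -> 11 lines: lizf qnix ncwqq xng vsyre glj tnz svpg jidyb zsu ujvop
Final line 8: svpg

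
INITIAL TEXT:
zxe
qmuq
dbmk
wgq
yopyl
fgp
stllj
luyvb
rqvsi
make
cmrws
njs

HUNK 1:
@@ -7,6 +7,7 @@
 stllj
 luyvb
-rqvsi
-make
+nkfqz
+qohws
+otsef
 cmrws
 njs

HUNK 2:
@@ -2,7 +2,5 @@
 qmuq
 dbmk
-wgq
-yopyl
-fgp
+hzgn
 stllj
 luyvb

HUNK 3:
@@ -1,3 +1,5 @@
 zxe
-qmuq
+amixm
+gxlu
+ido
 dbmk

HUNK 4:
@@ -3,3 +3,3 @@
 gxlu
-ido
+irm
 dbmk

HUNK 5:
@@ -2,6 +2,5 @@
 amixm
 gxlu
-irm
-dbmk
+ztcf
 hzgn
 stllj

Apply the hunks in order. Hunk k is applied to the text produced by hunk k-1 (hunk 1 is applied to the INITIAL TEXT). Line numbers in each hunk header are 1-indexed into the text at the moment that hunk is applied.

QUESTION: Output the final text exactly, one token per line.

Answer: zxe
amixm
gxlu
ztcf
hzgn
stllj
luyvb
nkfqz
qohws
otsef
cmrws
njs

Derivation:
Hunk 1: at line 7 remove [rqvsi,make] add [nkfqz,qohws,otsef] -> 13 lines: zxe qmuq dbmk wgq yopyl fgp stllj luyvb nkfqz qohws otsef cmrws njs
Hunk 2: at line 2 remove [wgq,yopyl,fgp] add [hzgn] -> 11 lines: zxe qmuq dbmk hzgn stllj luyvb nkfqz qohws otsef cmrws njs
Hunk 3: at line 1 remove [qmuq] add [amixm,gxlu,ido] -> 13 lines: zxe amixm gxlu ido dbmk hzgn stllj luyvb nkfqz qohws otsef cmrws njs
Hunk 4: at line 3 remove [ido] add [irm] -> 13 lines: zxe amixm gxlu irm dbmk hzgn stllj luyvb nkfqz qohws otsef cmrws njs
Hunk 5: at line 2 remove [irm,dbmk] add [ztcf] -> 12 lines: zxe amixm gxlu ztcf hzgn stllj luyvb nkfqz qohws otsef cmrws njs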